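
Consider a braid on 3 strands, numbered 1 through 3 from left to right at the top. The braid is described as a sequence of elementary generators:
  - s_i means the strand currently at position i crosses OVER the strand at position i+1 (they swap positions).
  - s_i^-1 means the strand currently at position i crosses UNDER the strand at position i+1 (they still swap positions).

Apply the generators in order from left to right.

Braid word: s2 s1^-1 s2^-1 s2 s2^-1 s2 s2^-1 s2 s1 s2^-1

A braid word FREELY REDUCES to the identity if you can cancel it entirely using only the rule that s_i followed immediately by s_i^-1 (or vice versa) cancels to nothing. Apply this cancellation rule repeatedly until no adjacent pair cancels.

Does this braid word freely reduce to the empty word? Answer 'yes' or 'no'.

Gen 1 (s2): push. Stack: [s2]
Gen 2 (s1^-1): push. Stack: [s2 s1^-1]
Gen 3 (s2^-1): push. Stack: [s2 s1^-1 s2^-1]
Gen 4 (s2): cancels prior s2^-1. Stack: [s2 s1^-1]
Gen 5 (s2^-1): push. Stack: [s2 s1^-1 s2^-1]
Gen 6 (s2): cancels prior s2^-1. Stack: [s2 s1^-1]
Gen 7 (s2^-1): push. Stack: [s2 s1^-1 s2^-1]
Gen 8 (s2): cancels prior s2^-1. Stack: [s2 s1^-1]
Gen 9 (s1): cancels prior s1^-1. Stack: [s2]
Gen 10 (s2^-1): cancels prior s2. Stack: []
Reduced word: (empty)

Answer: yes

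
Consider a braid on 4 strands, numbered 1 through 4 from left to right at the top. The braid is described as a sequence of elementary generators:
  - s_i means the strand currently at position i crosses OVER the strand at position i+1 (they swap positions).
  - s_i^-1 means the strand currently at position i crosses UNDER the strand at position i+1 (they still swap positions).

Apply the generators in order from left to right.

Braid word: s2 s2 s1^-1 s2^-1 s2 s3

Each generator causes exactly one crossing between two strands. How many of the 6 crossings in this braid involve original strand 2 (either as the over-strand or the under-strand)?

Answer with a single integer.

Gen 1: crossing 2x3. Involves strand 2? yes. Count so far: 1
Gen 2: crossing 3x2. Involves strand 2? yes. Count so far: 2
Gen 3: crossing 1x2. Involves strand 2? yes. Count so far: 3
Gen 4: crossing 1x3. Involves strand 2? no. Count so far: 3
Gen 5: crossing 3x1. Involves strand 2? no. Count so far: 3
Gen 6: crossing 3x4. Involves strand 2? no. Count so far: 3

Answer: 3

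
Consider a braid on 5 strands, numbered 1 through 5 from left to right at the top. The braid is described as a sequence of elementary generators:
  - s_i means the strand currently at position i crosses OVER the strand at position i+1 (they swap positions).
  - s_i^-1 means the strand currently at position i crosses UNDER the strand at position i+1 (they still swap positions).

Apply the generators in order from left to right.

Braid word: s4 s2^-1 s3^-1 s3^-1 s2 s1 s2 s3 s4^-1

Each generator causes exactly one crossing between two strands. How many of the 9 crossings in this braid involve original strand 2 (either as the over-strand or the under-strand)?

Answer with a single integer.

Answer: 5

Derivation:
Gen 1: crossing 4x5. Involves strand 2? no. Count so far: 0
Gen 2: crossing 2x3. Involves strand 2? yes. Count so far: 1
Gen 3: crossing 2x5. Involves strand 2? yes. Count so far: 2
Gen 4: crossing 5x2. Involves strand 2? yes. Count so far: 3
Gen 5: crossing 3x2. Involves strand 2? yes. Count so far: 4
Gen 6: crossing 1x2. Involves strand 2? yes. Count so far: 5
Gen 7: crossing 1x3. Involves strand 2? no. Count so far: 5
Gen 8: crossing 1x5. Involves strand 2? no. Count so far: 5
Gen 9: crossing 1x4. Involves strand 2? no. Count so far: 5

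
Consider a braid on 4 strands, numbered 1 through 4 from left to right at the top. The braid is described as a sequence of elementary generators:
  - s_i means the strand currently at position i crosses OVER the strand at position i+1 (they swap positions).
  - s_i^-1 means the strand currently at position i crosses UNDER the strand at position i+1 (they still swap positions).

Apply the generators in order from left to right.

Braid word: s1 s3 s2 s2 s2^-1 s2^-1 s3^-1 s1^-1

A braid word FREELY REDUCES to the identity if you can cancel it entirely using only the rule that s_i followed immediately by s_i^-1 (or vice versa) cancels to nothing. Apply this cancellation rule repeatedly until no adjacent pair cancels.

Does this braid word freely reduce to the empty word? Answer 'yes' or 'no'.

Gen 1 (s1): push. Stack: [s1]
Gen 2 (s3): push. Stack: [s1 s3]
Gen 3 (s2): push. Stack: [s1 s3 s2]
Gen 4 (s2): push. Stack: [s1 s3 s2 s2]
Gen 5 (s2^-1): cancels prior s2. Stack: [s1 s3 s2]
Gen 6 (s2^-1): cancels prior s2. Stack: [s1 s3]
Gen 7 (s3^-1): cancels prior s3. Stack: [s1]
Gen 8 (s1^-1): cancels prior s1. Stack: []
Reduced word: (empty)

Answer: yes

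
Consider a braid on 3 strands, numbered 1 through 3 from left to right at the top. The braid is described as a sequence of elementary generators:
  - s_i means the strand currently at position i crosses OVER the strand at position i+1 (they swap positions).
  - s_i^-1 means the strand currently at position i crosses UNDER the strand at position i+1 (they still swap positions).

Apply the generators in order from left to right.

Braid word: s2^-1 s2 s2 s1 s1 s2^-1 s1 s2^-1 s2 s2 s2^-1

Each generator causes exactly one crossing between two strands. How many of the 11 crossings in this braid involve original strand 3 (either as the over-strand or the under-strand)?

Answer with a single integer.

Answer: 10

Derivation:
Gen 1: crossing 2x3. Involves strand 3? yes. Count so far: 1
Gen 2: crossing 3x2. Involves strand 3? yes. Count so far: 2
Gen 3: crossing 2x3. Involves strand 3? yes. Count so far: 3
Gen 4: crossing 1x3. Involves strand 3? yes. Count so far: 4
Gen 5: crossing 3x1. Involves strand 3? yes. Count so far: 5
Gen 6: crossing 3x2. Involves strand 3? yes. Count so far: 6
Gen 7: crossing 1x2. Involves strand 3? no. Count so far: 6
Gen 8: crossing 1x3. Involves strand 3? yes. Count so far: 7
Gen 9: crossing 3x1. Involves strand 3? yes. Count so far: 8
Gen 10: crossing 1x3. Involves strand 3? yes. Count so far: 9
Gen 11: crossing 3x1. Involves strand 3? yes. Count so far: 10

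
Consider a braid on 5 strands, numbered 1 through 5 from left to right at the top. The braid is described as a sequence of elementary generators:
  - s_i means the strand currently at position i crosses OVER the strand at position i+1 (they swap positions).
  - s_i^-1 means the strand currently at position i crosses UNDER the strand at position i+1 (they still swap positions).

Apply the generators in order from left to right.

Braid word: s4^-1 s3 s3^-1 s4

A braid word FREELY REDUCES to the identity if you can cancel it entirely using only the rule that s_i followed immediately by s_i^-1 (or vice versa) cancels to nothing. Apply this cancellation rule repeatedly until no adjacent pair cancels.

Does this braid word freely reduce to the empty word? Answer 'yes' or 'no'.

Answer: yes

Derivation:
Gen 1 (s4^-1): push. Stack: [s4^-1]
Gen 2 (s3): push. Stack: [s4^-1 s3]
Gen 3 (s3^-1): cancels prior s3. Stack: [s4^-1]
Gen 4 (s4): cancels prior s4^-1. Stack: []
Reduced word: (empty)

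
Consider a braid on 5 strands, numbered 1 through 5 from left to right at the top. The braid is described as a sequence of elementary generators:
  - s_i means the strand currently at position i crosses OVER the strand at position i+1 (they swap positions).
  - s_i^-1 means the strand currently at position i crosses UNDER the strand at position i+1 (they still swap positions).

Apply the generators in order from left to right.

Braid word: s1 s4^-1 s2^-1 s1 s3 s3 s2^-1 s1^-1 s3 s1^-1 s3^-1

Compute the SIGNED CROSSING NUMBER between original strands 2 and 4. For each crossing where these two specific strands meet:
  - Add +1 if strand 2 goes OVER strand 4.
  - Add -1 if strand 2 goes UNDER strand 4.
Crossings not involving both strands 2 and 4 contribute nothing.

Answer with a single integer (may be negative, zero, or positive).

Answer: 0

Derivation:
Gen 1: crossing 1x2. Both 2&4? no. Sum: 0
Gen 2: crossing 4x5. Both 2&4? no. Sum: 0
Gen 3: crossing 1x3. Both 2&4? no. Sum: 0
Gen 4: crossing 2x3. Both 2&4? no. Sum: 0
Gen 5: crossing 1x5. Both 2&4? no. Sum: 0
Gen 6: crossing 5x1. Both 2&4? no. Sum: 0
Gen 7: crossing 2x1. Both 2&4? no. Sum: 0
Gen 8: crossing 3x1. Both 2&4? no. Sum: 0
Gen 9: crossing 2x5. Both 2&4? no. Sum: 0
Gen 10: crossing 1x3. Both 2&4? no. Sum: 0
Gen 11: crossing 5x2. Both 2&4? no. Sum: 0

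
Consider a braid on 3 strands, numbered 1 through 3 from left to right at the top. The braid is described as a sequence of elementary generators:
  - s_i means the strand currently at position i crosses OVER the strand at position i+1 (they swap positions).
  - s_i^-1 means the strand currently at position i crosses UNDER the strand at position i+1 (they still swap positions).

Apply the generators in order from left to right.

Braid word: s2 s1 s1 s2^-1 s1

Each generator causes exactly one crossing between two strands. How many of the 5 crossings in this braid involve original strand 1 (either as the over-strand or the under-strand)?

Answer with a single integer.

Gen 1: crossing 2x3. Involves strand 1? no. Count so far: 0
Gen 2: crossing 1x3. Involves strand 1? yes. Count so far: 1
Gen 3: crossing 3x1. Involves strand 1? yes. Count so far: 2
Gen 4: crossing 3x2. Involves strand 1? no. Count so far: 2
Gen 5: crossing 1x2. Involves strand 1? yes. Count so far: 3

Answer: 3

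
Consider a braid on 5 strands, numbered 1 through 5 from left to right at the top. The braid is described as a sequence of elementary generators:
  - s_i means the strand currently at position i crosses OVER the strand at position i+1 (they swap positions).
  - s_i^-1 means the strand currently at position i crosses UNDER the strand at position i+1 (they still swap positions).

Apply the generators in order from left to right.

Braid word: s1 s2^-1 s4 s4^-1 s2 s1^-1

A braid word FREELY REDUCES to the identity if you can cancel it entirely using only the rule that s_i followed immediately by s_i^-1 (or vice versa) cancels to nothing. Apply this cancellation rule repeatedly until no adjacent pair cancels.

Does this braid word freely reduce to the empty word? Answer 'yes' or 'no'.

Gen 1 (s1): push. Stack: [s1]
Gen 2 (s2^-1): push. Stack: [s1 s2^-1]
Gen 3 (s4): push. Stack: [s1 s2^-1 s4]
Gen 4 (s4^-1): cancels prior s4. Stack: [s1 s2^-1]
Gen 5 (s2): cancels prior s2^-1. Stack: [s1]
Gen 6 (s1^-1): cancels prior s1. Stack: []
Reduced word: (empty)

Answer: yes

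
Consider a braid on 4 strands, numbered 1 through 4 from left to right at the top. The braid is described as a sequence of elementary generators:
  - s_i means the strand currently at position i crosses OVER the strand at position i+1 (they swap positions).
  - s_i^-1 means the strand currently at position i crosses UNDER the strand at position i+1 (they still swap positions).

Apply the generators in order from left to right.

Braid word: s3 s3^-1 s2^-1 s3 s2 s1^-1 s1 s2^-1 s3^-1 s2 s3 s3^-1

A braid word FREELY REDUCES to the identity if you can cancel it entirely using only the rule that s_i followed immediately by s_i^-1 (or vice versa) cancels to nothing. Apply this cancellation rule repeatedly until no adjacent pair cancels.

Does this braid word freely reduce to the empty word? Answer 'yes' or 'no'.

Answer: yes

Derivation:
Gen 1 (s3): push. Stack: [s3]
Gen 2 (s3^-1): cancels prior s3. Stack: []
Gen 3 (s2^-1): push. Stack: [s2^-1]
Gen 4 (s3): push. Stack: [s2^-1 s3]
Gen 5 (s2): push. Stack: [s2^-1 s3 s2]
Gen 6 (s1^-1): push. Stack: [s2^-1 s3 s2 s1^-1]
Gen 7 (s1): cancels prior s1^-1. Stack: [s2^-1 s3 s2]
Gen 8 (s2^-1): cancels prior s2. Stack: [s2^-1 s3]
Gen 9 (s3^-1): cancels prior s3. Stack: [s2^-1]
Gen 10 (s2): cancels prior s2^-1. Stack: []
Gen 11 (s3): push. Stack: [s3]
Gen 12 (s3^-1): cancels prior s3. Stack: []
Reduced word: (empty)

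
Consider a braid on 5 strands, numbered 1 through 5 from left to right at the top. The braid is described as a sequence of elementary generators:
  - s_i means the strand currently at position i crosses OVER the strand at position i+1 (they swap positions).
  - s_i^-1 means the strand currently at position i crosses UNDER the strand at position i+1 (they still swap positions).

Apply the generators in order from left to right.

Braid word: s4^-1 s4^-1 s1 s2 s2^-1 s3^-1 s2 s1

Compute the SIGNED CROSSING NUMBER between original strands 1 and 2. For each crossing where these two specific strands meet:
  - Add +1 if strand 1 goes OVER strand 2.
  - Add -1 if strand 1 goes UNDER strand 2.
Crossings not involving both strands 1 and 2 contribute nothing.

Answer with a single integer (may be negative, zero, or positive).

Answer: 1

Derivation:
Gen 1: crossing 4x5. Both 1&2? no. Sum: 0
Gen 2: crossing 5x4. Both 1&2? no. Sum: 0
Gen 3: 1 over 2. Both 1&2? yes. Contrib: +1. Sum: 1
Gen 4: crossing 1x3. Both 1&2? no. Sum: 1
Gen 5: crossing 3x1. Both 1&2? no. Sum: 1
Gen 6: crossing 3x4. Both 1&2? no. Sum: 1
Gen 7: crossing 1x4. Both 1&2? no. Sum: 1
Gen 8: crossing 2x4. Both 1&2? no. Sum: 1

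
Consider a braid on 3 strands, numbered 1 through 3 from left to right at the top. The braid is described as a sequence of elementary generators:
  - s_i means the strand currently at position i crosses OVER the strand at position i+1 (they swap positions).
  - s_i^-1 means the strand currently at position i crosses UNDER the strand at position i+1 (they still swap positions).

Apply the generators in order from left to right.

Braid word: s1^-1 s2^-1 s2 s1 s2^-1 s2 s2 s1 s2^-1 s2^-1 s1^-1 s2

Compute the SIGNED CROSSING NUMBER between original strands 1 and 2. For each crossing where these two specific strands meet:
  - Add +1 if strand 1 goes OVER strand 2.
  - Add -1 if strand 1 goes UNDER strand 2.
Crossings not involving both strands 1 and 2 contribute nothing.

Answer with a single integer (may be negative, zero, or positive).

Answer: -2

Derivation:
Gen 1: 1 under 2. Both 1&2? yes. Contrib: -1. Sum: -1
Gen 2: crossing 1x3. Both 1&2? no. Sum: -1
Gen 3: crossing 3x1. Both 1&2? no. Sum: -1
Gen 4: 2 over 1. Both 1&2? yes. Contrib: -1. Sum: -2
Gen 5: crossing 2x3. Both 1&2? no. Sum: -2
Gen 6: crossing 3x2. Both 1&2? no. Sum: -2
Gen 7: crossing 2x3. Both 1&2? no. Sum: -2
Gen 8: crossing 1x3. Both 1&2? no. Sum: -2
Gen 9: 1 under 2. Both 1&2? yes. Contrib: -1. Sum: -3
Gen 10: 2 under 1. Both 1&2? yes. Contrib: +1. Sum: -2
Gen 11: crossing 3x1. Both 1&2? no. Sum: -2
Gen 12: crossing 3x2. Both 1&2? no. Sum: -2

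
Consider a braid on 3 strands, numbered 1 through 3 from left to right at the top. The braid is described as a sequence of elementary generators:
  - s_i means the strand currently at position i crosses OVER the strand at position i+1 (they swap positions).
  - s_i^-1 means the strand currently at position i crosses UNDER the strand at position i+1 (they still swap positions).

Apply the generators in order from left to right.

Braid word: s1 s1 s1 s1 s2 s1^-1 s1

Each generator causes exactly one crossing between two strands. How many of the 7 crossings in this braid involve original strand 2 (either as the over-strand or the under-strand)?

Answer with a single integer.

Gen 1: crossing 1x2. Involves strand 2? yes. Count so far: 1
Gen 2: crossing 2x1. Involves strand 2? yes. Count so far: 2
Gen 3: crossing 1x2. Involves strand 2? yes. Count so far: 3
Gen 4: crossing 2x1. Involves strand 2? yes. Count so far: 4
Gen 5: crossing 2x3. Involves strand 2? yes. Count so far: 5
Gen 6: crossing 1x3. Involves strand 2? no. Count so far: 5
Gen 7: crossing 3x1. Involves strand 2? no. Count so far: 5

Answer: 5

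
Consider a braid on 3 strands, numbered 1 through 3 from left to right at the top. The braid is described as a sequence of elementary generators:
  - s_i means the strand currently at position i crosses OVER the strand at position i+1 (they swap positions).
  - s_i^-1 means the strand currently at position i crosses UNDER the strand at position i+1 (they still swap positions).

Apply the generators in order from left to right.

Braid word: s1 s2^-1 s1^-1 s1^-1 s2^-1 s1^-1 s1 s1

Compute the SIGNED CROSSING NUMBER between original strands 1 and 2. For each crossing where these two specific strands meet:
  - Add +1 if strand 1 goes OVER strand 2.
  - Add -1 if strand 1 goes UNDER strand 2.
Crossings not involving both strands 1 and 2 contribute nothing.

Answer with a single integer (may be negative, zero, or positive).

Answer: 2

Derivation:
Gen 1: 1 over 2. Both 1&2? yes. Contrib: +1. Sum: 1
Gen 2: crossing 1x3. Both 1&2? no. Sum: 1
Gen 3: crossing 2x3. Both 1&2? no. Sum: 1
Gen 4: crossing 3x2. Both 1&2? no. Sum: 1
Gen 5: crossing 3x1. Both 1&2? no. Sum: 1
Gen 6: 2 under 1. Both 1&2? yes. Contrib: +1. Sum: 2
Gen 7: 1 over 2. Both 1&2? yes. Contrib: +1. Sum: 3
Gen 8: 2 over 1. Both 1&2? yes. Contrib: -1. Sum: 2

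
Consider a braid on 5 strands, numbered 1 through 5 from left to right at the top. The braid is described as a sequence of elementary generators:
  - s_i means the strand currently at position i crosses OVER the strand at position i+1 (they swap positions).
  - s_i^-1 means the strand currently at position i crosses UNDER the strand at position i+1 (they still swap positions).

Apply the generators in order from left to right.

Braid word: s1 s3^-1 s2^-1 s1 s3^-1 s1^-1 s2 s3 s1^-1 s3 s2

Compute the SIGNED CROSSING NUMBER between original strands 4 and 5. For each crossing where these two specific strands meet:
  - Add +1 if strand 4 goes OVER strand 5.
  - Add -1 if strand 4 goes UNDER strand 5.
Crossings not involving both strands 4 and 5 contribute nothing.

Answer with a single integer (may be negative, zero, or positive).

Gen 1: crossing 1x2. Both 4&5? no. Sum: 0
Gen 2: crossing 3x4. Both 4&5? no. Sum: 0
Gen 3: crossing 1x4. Both 4&5? no. Sum: 0
Gen 4: crossing 2x4. Both 4&5? no. Sum: 0
Gen 5: crossing 1x3. Both 4&5? no. Sum: 0
Gen 6: crossing 4x2. Both 4&5? no. Sum: 0
Gen 7: crossing 4x3. Both 4&5? no. Sum: 0
Gen 8: crossing 4x1. Both 4&5? no. Sum: 0
Gen 9: crossing 2x3. Both 4&5? no. Sum: 0
Gen 10: crossing 1x4. Both 4&5? no. Sum: 0
Gen 11: crossing 2x4. Both 4&5? no. Sum: 0

Answer: 0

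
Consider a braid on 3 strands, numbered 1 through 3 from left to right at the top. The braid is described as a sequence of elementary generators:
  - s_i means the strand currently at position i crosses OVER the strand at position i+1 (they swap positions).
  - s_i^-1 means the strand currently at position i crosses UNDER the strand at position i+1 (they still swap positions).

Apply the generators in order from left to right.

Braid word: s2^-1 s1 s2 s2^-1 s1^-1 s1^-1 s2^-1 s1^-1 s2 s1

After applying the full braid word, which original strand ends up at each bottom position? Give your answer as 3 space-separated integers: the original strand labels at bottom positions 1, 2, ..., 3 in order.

Answer: 1 2 3

Derivation:
Gen 1 (s2^-1): strand 2 crosses under strand 3. Perm now: [1 3 2]
Gen 2 (s1): strand 1 crosses over strand 3. Perm now: [3 1 2]
Gen 3 (s2): strand 1 crosses over strand 2. Perm now: [3 2 1]
Gen 4 (s2^-1): strand 2 crosses under strand 1. Perm now: [3 1 2]
Gen 5 (s1^-1): strand 3 crosses under strand 1. Perm now: [1 3 2]
Gen 6 (s1^-1): strand 1 crosses under strand 3. Perm now: [3 1 2]
Gen 7 (s2^-1): strand 1 crosses under strand 2. Perm now: [3 2 1]
Gen 8 (s1^-1): strand 3 crosses under strand 2. Perm now: [2 3 1]
Gen 9 (s2): strand 3 crosses over strand 1. Perm now: [2 1 3]
Gen 10 (s1): strand 2 crosses over strand 1. Perm now: [1 2 3]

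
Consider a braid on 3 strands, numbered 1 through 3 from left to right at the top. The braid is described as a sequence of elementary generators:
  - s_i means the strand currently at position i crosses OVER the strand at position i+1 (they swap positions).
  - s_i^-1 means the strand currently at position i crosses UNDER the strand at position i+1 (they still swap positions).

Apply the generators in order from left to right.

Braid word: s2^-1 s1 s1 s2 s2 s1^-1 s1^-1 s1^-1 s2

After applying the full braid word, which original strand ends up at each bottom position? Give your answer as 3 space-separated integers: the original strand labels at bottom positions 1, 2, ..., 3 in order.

Answer: 3 2 1

Derivation:
Gen 1 (s2^-1): strand 2 crosses under strand 3. Perm now: [1 3 2]
Gen 2 (s1): strand 1 crosses over strand 3. Perm now: [3 1 2]
Gen 3 (s1): strand 3 crosses over strand 1. Perm now: [1 3 2]
Gen 4 (s2): strand 3 crosses over strand 2. Perm now: [1 2 3]
Gen 5 (s2): strand 2 crosses over strand 3. Perm now: [1 3 2]
Gen 6 (s1^-1): strand 1 crosses under strand 3. Perm now: [3 1 2]
Gen 7 (s1^-1): strand 3 crosses under strand 1. Perm now: [1 3 2]
Gen 8 (s1^-1): strand 1 crosses under strand 3. Perm now: [3 1 2]
Gen 9 (s2): strand 1 crosses over strand 2. Perm now: [3 2 1]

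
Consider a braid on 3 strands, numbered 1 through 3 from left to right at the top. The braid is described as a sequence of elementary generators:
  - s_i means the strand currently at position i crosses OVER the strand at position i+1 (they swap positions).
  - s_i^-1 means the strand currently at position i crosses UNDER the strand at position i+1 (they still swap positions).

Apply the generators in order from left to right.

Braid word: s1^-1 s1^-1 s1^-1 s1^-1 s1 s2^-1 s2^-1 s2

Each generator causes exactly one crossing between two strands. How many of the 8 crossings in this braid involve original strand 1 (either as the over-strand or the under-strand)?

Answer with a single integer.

Answer: 8

Derivation:
Gen 1: crossing 1x2. Involves strand 1? yes. Count so far: 1
Gen 2: crossing 2x1. Involves strand 1? yes. Count so far: 2
Gen 3: crossing 1x2. Involves strand 1? yes. Count so far: 3
Gen 4: crossing 2x1. Involves strand 1? yes. Count so far: 4
Gen 5: crossing 1x2. Involves strand 1? yes. Count so far: 5
Gen 6: crossing 1x3. Involves strand 1? yes. Count so far: 6
Gen 7: crossing 3x1. Involves strand 1? yes. Count so far: 7
Gen 8: crossing 1x3. Involves strand 1? yes. Count so far: 8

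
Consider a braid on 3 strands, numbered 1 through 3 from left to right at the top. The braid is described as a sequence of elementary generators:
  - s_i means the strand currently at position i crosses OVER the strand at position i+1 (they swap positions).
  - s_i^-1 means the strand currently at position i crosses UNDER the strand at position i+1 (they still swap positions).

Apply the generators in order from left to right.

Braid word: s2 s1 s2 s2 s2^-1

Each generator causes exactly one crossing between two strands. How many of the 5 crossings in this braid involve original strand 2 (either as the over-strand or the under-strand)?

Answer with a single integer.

Answer: 4

Derivation:
Gen 1: crossing 2x3. Involves strand 2? yes. Count so far: 1
Gen 2: crossing 1x3. Involves strand 2? no. Count so far: 1
Gen 3: crossing 1x2. Involves strand 2? yes. Count so far: 2
Gen 4: crossing 2x1. Involves strand 2? yes. Count so far: 3
Gen 5: crossing 1x2. Involves strand 2? yes. Count so far: 4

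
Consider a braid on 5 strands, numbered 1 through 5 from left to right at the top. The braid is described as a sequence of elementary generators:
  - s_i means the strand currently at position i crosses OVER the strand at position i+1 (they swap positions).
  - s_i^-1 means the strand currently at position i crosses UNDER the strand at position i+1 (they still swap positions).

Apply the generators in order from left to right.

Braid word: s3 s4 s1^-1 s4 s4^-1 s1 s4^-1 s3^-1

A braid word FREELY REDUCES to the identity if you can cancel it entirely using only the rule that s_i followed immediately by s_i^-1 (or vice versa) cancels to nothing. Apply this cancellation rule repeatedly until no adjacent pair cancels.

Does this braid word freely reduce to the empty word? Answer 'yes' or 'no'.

Answer: yes

Derivation:
Gen 1 (s3): push. Stack: [s3]
Gen 2 (s4): push. Stack: [s3 s4]
Gen 3 (s1^-1): push. Stack: [s3 s4 s1^-1]
Gen 4 (s4): push. Stack: [s3 s4 s1^-1 s4]
Gen 5 (s4^-1): cancels prior s4. Stack: [s3 s4 s1^-1]
Gen 6 (s1): cancels prior s1^-1. Stack: [s3 s4]
Gen 7 (s4^-1): cancels prior s4. Stack: [s3]
Gen 8 (s3^-1): cancels prior s3. Stack: []
Reduced word: (empty)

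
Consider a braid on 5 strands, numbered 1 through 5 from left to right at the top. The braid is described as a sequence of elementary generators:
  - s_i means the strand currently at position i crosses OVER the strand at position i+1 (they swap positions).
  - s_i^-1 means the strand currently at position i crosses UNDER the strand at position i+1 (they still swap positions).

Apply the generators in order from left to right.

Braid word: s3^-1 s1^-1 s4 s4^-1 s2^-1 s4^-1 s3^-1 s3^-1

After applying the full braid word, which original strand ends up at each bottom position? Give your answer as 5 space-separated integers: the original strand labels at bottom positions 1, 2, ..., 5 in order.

Gen 1 (s3^-1): strand 3 crosses under strand 4. Perm now: [1 2 4 3 5]
Gen 2 (s1^-1): strand 1 crosses under strand 2. Perm now: [2 1 4 3 5]
Gen 3 (s4): strand 3 crosses over strand 5. Perm now: [2 1 4 5 3]
Gen 4 (s4^-1): strand 5 crosses under strand 3. Perm now: [2 1 4 3 5]
Gen 5 (s2^-1): strand 1 crosses under strand 4. Perm now: [2 4 1 3 5]
Gen 6 (s4^-1): strand 3 crosses under strand 5. Perm now: [2 4 1 5 3]
Gen 7 (s3^-1): strand 1 crosses under strand 5. Perm now: [2 4 5 1 3]
Gen 8 (s3^-1): strand 5 crosses under strand 1. Perm now: [2 4 1 5 3]

Answer: 2 4 1 5 3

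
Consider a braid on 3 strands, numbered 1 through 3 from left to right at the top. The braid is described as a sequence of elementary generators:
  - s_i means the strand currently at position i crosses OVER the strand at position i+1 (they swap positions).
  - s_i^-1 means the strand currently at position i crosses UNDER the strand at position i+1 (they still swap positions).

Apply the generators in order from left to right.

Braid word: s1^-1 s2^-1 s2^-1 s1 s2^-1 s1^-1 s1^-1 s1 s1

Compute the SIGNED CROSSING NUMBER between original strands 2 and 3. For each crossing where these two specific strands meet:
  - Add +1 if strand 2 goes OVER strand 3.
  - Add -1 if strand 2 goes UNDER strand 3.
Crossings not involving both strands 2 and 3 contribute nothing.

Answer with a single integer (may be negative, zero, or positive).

Gen 1: crossing 1x2. Both 2&3? no. Sum: 0
Gen 2: crossing 1x3. Both 2&3? no. Sum: 0
Gen 3: crossing 3x1. Both 2&3? no. Sum: 0
Gen 4: crossing 2x1. Both 2&3? no. Sum: 0
Gen 5: 2 under 3. Both 2&3? yes. Contrib: -1. Sum: -1
Gen 6: crossing 1x3. Both 2&3? no. Sum: -1
Gen 7: crossing 3x1. Both 2&3? no. Sum: -1
Gen 8: crossing 1x3. Both 2&3? no. Sum: -1
Gen 9: crossing 3x1. Both 2&3? no. Sum: -1

Answer: -1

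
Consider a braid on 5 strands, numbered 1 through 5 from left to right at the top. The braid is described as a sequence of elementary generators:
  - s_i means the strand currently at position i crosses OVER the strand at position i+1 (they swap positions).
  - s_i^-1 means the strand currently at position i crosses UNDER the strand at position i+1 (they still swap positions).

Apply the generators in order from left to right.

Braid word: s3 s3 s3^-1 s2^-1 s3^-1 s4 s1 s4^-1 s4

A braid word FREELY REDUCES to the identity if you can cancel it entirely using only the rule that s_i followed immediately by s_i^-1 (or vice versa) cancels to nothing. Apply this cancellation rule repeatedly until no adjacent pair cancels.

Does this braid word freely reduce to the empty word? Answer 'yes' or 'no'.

Answer: no

Derivation:
Gen 1 (s3): push. Stack: [s3]
Gen 2 (s3): push. Stack: [s3 s3]
Gen 3 (s3^-1): cancels prior s3. Stack: [s3]
Gen 4 (s2^-1): push. Stack: [s3 s2^-1]
Gen 5 (s3^-1): push. Stack: [s3 s2^-1 s3^-1]
Gen 6 (s4): push. Stack: [s3 s2^-1 s3^-1 s4]
Gen 7 (s1): push. Stack: [s3 s2^-1 s3^-1 s4 s1]
Gen 8 (s4^-1): push. Stack: [s3 s2^-1 s3^-1 s4 s1 s4^-1]
Gen 9 (s4): cancels prior s4^-1. Stack: [s3 s2^-1 s3^-1 s4 s1]
Reduced word: s3 s2^-1 s3^-1 s4 s1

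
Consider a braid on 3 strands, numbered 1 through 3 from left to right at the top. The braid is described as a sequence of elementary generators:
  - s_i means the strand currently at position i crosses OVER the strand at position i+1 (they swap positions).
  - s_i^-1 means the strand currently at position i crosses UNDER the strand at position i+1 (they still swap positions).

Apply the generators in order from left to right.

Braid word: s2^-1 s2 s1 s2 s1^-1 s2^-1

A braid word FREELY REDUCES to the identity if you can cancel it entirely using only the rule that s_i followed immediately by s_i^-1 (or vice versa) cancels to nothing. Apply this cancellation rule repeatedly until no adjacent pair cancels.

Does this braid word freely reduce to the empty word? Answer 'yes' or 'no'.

Gen 1 (s2^-1): push. Stack: [s2^-1]
Gen 2 (s2): cancels prior s2^-1. Stack: []
Gen 3 (s1): push. Stack: [s1]
Gen 4 (s2): push. Stack: [s1 s2]
Gen 5 (s1^-1): push. Stack: [s1 s2 s1^-1]
Gen 6 (s2^-1): push. Stack: [s1 s2 s1^-1 s2^-1]
Reduced word: s1 s2 s1^-1 s2^-1

Answer: no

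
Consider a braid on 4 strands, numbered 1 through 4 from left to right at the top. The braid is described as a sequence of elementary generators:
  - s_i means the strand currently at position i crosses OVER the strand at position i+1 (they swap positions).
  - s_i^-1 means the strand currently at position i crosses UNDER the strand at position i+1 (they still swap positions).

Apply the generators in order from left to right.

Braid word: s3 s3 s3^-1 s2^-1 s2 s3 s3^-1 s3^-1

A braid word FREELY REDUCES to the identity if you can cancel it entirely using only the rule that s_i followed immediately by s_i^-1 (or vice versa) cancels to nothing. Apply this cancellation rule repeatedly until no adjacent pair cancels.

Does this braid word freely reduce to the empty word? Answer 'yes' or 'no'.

Gen 1 (s3): push. Stack: [s3]
Gen 2 (s3): push. Stack: [s3 s3]
Gen 3 (s3^-1): cancels prior s3. Stack: [s3]
Gen 4 (s2^-1): push. Stack: [s3 s2^-1]
Gen 5 (s2): cancels prior s2^-1. Stack: [s3]
Gen 6 (s3): push. Stack: [s3 s3]
Gen 7 (s3^-1): cancels prior s3. Stack: [s3]
Gen 8 (s3^-1): cancels prior s3. Stack: []
Reduced word: (empty)

Answer: yes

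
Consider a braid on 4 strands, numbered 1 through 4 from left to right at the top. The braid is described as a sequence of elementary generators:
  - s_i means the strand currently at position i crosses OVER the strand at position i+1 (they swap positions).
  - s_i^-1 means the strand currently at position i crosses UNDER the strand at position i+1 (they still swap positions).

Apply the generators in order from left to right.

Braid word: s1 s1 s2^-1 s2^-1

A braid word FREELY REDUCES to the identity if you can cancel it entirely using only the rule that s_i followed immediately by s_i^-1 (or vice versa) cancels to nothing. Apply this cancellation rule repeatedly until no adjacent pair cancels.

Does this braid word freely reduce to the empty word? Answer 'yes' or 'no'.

Answer: no

Derivation:
Gen 1 (s1): push. Stack: [s1]
Gen 2 (s1): push. Stack: [s1 s1]
Gen 3 (s2^-1): push. Stack: [s1 s1 s2^-1]
Gen 4 (s2^-1): push. Stack: [s1 s1 s2^-1 s2^-1]
Reduced word: s1 s1 s2^-1 s2^-1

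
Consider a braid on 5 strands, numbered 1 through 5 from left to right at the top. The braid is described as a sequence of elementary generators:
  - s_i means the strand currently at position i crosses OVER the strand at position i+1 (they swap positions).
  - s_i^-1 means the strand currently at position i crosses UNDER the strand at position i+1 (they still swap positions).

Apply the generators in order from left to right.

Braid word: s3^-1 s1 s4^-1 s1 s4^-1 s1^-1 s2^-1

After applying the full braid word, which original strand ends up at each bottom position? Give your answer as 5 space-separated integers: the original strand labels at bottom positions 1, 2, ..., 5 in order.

Gen 1 (s3^-1): strand 3 crosses under strand 4. Perm now: [1 2 4 3 5]
Gen 2 (s1): strand 1 crosses over strand 2. Perm now: [2 1 4 3 5]
Gen 3 (s4^-1): strand 3 crosses under strand 5. Perm now: [2 1 4 5 3]
Gen 4 (s1): strand 2 crosses over strand 1. Perm now: [1 2 4 5 3]
Gen 5 (s4^-1): strand 5 crosses under strand 3. Perm now: [1 2 4 3 5]
Gen 6 (s1^-1): strand 1 crosses under strand 2. Perm now: [2 1 4 3 5]
Gen 7 (s2^-1): strand 1 crosses under strand 4. Perm now: [2 4 1 3 5]

Answer: 2 4 1 3 5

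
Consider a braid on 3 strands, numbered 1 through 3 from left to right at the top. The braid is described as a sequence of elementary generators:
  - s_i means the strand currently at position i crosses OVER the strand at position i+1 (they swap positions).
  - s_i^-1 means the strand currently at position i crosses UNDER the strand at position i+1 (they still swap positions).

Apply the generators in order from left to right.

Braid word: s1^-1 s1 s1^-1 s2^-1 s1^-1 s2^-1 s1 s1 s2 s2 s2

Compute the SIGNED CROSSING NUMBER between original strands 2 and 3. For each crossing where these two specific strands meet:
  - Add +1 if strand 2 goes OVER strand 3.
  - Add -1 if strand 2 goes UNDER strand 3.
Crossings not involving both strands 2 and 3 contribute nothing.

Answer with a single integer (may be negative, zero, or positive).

Gen 1: crossing 1x2. Both 2&3? no. Sum: 0
Gen 2: crossing 2x1. Both 2&3? no. Sum: 0
Gen 3: crossing 1x2. Both 2&3? no. Sum: 0
Gen 4: crossing 1x3. Both 2&3? no. Sum: 0
Gen 5: 2 under 3. Both 2&3? yes. Contrib: -1. Sum: -1
Gen 6: crossing 2x1. Both 2&3? no. Sum: -1
Gen 7: crossing 3x1. Both 2&3? no. Sum: -1
Gen 8: crossing 1x3. Both 2&3? no. Sum: -1
Gen 9: crossing 1x2. Both 2&3? no. Sum: -1
Gen 10: crossing 2x1. Both 2&3? no. Sum: -1
Gen 11: crossing 1x2. Both 2&3? no. Sum: -1

Answer: -1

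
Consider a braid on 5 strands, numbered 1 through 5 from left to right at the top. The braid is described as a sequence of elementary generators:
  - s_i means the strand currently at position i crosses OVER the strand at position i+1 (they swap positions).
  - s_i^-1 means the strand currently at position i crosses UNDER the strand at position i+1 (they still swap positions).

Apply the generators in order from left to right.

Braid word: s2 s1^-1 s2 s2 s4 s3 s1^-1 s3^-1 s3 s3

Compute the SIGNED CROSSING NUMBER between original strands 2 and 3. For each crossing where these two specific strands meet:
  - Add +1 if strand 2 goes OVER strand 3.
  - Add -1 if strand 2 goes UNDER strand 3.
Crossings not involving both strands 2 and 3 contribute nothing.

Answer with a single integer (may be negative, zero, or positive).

Gen 1: 2 over 3. Both 2&3? yes. Contrib: +1. Sum: 1
Gen 2: crossing 1x3. Both 2&3? no. Sum: 1
Gen 3: crossing 1x2. Both 2&3? no. Sum: 1
Gen 4: crossing 2x1. Both 2&3? no. Sum: 1
Gen 5: crossing 4x5. Both 2&3? no. Sum: 1
Gen 6: crossing 2x5. Both 2&3? no. Sum: 1
Gen 7: crossing 3x1. Both 2&3? no. Sum: 1
Gen 8: crossing 5x2. Both 2&3? no. Sum: 1
Gen 9: crossing 2x5. Both 2&3? no. Sum: 1
Gen 10: crossing 5x2. Both 2&3? no. Sum: 1

Answer: 1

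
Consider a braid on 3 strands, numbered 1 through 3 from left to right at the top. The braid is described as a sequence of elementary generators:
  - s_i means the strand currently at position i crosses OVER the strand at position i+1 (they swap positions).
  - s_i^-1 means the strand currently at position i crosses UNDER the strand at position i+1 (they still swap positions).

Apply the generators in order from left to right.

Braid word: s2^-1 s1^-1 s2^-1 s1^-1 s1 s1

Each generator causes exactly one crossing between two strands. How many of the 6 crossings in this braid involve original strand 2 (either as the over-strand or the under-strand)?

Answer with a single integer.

Answer: 5

Derivation:
Gen 1: crossing 2x3. Involves strand 2? yes. Count so far: 1
Gen 2: crossing 1x3. Involves strand 2? no. Count so far: 1
Gen 3: crossing 1x2. Involves strand 2? yes. Count so far: 2
Gen 4: crossing 3x2. Involves strand 2? yes. Count so far: 3
Gen 5: crossing 2x3. Involves strand 2? yes. Count so far: 4
Gen 6: crossing 3x2. Involves strand 2? yes. Count so far: 5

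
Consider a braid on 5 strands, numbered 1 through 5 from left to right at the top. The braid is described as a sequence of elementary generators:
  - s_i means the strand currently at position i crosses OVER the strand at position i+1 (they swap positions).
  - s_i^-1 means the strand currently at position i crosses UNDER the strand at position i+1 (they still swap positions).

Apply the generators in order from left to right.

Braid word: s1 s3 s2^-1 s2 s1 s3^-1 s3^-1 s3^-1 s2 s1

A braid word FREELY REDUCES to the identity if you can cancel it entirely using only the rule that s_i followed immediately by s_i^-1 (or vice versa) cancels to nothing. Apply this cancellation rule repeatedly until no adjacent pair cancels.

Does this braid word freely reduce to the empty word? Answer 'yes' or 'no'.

Gen 1 (s1): push. Stack: [s1]
Gen 2 (s3): push. Stack: [s1 s3]
Gen 3 (s2^-1): push. Stack: [s1 s3 s2^-1]
Gen 4 (s2): cancels prior s2^-1. Stack: [s1 s3]
Gen 5 (s1): push. Stack: [s1 s3 s1]
Gen 6 (s3^-1): push. Stack: [s1 s3 s1 s3^-1]
Gen 7 (s3^-1): push. Stack: [s1 s3 s1 s3^-1 s3^-1]
Gen 8 (s3^-1): push. Stack: [s1 s3 s1 s3^-1 s3^-1 s3^-1]
Gen 9 (s2): push. Stack: [s1 s3 s1 s3^-1 s3^-1 s3^-1 s2]
Gen 10 (s1): push. Stack: [s1 s3 s1 s3^-1 s3^-1 s3^-1 s2 s1]
Reduced word: s1 s3 s1 s3^-1 s3^-1 s3^-1 s2 s1

Answer: no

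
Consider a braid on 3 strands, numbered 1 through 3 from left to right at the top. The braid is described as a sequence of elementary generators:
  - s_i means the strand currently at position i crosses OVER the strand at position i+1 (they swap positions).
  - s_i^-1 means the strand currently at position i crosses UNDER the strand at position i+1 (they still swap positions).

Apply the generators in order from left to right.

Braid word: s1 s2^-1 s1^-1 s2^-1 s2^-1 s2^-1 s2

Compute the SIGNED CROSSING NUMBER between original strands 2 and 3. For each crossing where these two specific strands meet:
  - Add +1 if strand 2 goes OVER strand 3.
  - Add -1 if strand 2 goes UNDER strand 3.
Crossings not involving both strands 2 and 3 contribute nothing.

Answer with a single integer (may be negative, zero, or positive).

Gen 1: crossing 1x2. Both 2&3? no. Sum: 0
Gen 2: crossing 1x3. Both 2&3? no. Sum: 0
Gen 3: 2 under 3. Both 2&3? yes. Contrib: -1. Sum: -1
Gen 4: crossing 2x1. Both 2&3? no. Sum: -1
Gen 5: crossing 1x2. Both 2&3? no. Sum: -1
Gen 6: crossing 2x1. Both 2&3? no. Sum: -1
Gen 7: crossing 1x2. Both 2&3? no. Sum: -1

Answer: -1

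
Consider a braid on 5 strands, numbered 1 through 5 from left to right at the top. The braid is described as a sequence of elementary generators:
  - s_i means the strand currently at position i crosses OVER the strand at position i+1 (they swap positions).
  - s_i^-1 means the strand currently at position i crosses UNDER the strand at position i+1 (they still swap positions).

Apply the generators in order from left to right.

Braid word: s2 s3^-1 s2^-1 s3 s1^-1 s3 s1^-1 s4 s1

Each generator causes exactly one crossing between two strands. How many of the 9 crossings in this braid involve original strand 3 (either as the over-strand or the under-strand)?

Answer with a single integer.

Answer: 4

Derivation:
Gen 1: crossing 2x3. Involves strand 3? yes. Count so far: 1
Gen 2: crossing 2x4. Involves strand 3? no. Count so far: 1
Gen 3: crossing 3x4. Involves strand 3? yes. Count so far: 2
Gen 4: crossing 3x2. Involves strand 3? yes. Count so far: 3
Gen 5: crossing 1x4. Involves strand 3? no. Count so far: 3
Gen 6: crossing 2x3. Involves strand 3? yes. Count so far: 4
Gen 7: crossing 4x1. Involves strand 3? no. Count so far: 4
Gen 8: crossing 2x5. Involves strand 3? no. Count so far: 4
Gen 9: crossing 1x4. Involves strand 3? no. Count so far: 4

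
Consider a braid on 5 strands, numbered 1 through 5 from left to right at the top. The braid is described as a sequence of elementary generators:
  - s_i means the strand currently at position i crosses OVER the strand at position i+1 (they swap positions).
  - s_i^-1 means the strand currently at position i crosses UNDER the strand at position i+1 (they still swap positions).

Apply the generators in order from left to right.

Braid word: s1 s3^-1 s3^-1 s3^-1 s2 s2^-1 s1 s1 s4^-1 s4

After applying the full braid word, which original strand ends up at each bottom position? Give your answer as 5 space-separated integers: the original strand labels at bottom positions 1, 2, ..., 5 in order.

Answer: 2 1 4 3 5

Derivation:
Gen 1 (s1): strand 1 crosses over strand 2. Perm now: [2 1 3 4 5]
Gen 2 (s3^-1): strand 3 crosses under strand 4. Perm now: [2 1 4 3 5]
Gen 3 (s3^-1): strand 4 crosses under strand 3. Perm now: [2 1 3 4 5]
Gen 4 (s3^-1): strand 3 crosses under strand 4. Perm now: [2 1 4 3 5]
Gen 5 (s2): strand 1 crosses over strand 4. Perm now: [2 4 1 3 5]
Gen 6 (s2^-1): strand 4 crosses under strand 1. Perm now: [2 1 4 3 5]
Gen 7 (s1): strand 2 crosses over strand 1. Perm now: [1 2 4 3 5]
Gen 8 (s1): strand 1 crosses over strand 2. Perm now: [2 1 4 3 5]
Gen 9 (s4^-1): strand 3 crosses under strand 5. Perm now: [2 1 4 5 3]
Gen 10 (s4): strand 5 crosses over strand 3. Perm now: [2 1 4 3 5]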